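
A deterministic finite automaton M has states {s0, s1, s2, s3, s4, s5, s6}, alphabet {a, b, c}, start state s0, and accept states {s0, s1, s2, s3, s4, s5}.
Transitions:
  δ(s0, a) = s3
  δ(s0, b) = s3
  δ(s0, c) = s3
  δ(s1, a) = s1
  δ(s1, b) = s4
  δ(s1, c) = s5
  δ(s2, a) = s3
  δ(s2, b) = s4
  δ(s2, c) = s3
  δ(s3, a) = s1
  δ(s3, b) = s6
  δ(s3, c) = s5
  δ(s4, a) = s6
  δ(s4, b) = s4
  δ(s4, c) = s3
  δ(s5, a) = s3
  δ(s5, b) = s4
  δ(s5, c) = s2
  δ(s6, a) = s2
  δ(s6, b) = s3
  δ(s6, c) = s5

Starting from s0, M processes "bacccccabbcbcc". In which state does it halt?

s0 --b--> s3
s3 --a--> s1
s1 --c--> s5
s5 --c--> s2
s2 --c--> s3
s3 --c--> s5
s5 --c--> s2
s2 --a--> s3
s3 --b--> s6
s6 --b--> s3
s3 --c--> s5
s5 --b--> s4
s4 --c--> s3
s3 --c--> s5

s5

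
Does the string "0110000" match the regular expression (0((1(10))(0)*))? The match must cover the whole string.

Split as 0·110000: 0 matches 0 and ((1(10))(0)*) matches 110000.

yes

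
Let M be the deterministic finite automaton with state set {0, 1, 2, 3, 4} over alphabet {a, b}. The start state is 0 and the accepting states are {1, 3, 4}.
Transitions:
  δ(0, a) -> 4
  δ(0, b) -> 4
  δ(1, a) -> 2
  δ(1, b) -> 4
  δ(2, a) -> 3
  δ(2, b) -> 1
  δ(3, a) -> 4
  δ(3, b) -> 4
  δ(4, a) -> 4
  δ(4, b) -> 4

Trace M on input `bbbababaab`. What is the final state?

0 --b--> 4
4 --b--> 4
4 --b--> 4
4 --a--> 4
4 --b--> 4
4 --a--> 4
4 --b--> 4
4 --a--> 4
4 --a--> 4
4 --b--> 4

4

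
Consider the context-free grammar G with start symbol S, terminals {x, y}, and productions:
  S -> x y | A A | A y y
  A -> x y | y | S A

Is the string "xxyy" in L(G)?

no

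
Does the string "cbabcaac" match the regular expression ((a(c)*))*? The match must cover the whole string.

cbabcaac cannot be split into zero or more pieces each matching (a(c)*).

no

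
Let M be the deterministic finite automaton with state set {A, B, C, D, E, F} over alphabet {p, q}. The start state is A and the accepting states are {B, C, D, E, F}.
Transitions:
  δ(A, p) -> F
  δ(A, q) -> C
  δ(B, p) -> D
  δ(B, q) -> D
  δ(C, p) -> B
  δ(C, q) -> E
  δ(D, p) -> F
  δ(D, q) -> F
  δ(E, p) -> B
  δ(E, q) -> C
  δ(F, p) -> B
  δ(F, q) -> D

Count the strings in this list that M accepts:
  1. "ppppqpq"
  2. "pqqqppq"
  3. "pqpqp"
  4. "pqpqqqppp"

"ppppqpq": accepted
"pqqqppq": accepted
"pqpqp": accepted
"pqpqqqppp": accepted

4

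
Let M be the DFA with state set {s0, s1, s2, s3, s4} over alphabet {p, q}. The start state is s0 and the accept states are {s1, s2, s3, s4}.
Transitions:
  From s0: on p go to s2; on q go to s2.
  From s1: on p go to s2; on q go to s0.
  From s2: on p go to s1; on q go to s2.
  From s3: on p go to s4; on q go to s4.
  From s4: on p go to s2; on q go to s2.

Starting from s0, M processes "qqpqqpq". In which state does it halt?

s0

s0 --q--> s2
s2 --q--> s2
s2 --p--> s1
s1 --q--> s0
s0 --q--> s2
s2 --p--> s1
s1 --q--> s0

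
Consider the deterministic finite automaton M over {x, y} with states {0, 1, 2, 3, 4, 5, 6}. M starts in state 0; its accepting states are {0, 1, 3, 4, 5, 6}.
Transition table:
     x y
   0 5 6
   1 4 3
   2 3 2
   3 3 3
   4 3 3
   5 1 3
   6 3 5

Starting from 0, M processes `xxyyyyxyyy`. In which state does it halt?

0 --x--> 5
5 --x--> 1
1 --y--> 3
3 --y--> 3
3 --y--> 3
3 --y--> 3
3 --x--> 3
3 --y--> 3
3 --y--> 3
3 --y--> 3

3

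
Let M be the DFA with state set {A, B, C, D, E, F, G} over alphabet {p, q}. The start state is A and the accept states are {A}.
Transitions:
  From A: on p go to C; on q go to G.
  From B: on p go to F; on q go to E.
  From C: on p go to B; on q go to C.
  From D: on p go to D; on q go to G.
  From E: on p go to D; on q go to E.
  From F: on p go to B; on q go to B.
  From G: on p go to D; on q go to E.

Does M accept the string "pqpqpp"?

A --p--> C
C --q--> C
C --p--> B
B --q--> E
E --p--> D
D --p--> D
End in state D, which is not an accepting state.

rejected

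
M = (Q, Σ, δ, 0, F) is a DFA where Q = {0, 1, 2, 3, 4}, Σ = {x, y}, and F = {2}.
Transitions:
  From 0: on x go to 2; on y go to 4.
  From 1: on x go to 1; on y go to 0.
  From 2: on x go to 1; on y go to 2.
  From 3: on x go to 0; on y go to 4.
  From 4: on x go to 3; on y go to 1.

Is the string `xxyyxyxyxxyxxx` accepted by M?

accepted

0 --x--> 2
2 --x--> 1
1 --y--> 0
0 --y--> 4
4 --x--> 3
3 --y--> 4
4 --x--> 3
3 --y--> 4
4 --x--> 3
3 --x--> 0
0 --y--> 4
4 --x--> 3
3 --x--> 0
0 --x--> 2
End in state 2, which is an accepting state.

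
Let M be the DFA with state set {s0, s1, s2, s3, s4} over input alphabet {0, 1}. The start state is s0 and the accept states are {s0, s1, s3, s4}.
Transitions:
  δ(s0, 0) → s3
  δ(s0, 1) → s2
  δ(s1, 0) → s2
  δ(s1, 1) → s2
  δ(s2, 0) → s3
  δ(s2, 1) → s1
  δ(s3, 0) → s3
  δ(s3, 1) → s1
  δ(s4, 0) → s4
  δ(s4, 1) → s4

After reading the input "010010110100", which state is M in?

s0 --0--> s3
s3 --1--> s1
s1 --0--> s2
s2 --0--> s3
s3 --1--> s1
s1 --0--> s2
s2 --1--> s1
s1 --1--> s2
s2 --0--> s3
s3 --1--> s1
s1 --0--> s2
s2 --0--> s3

s3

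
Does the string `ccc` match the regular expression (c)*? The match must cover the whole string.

Split into 3 pieces c · c · c; each matches c.

yes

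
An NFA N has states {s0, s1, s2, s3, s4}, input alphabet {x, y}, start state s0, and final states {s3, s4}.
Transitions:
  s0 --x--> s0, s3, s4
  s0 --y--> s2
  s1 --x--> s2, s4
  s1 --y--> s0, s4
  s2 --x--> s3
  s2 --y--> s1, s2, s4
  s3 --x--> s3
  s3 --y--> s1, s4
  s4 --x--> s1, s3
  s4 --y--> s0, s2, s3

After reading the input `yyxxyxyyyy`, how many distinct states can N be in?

5

Start: {s0}
read y: {s2}
read y: {s1, s2, s4}
read x: {s1, s2, s3, s4}
read x: {s1, s2, s3, s4}
read y: {s0, s1, s2, s3, s4}
read x: {s0, s1, s2, s3, s4}
read y: {s0, s1, s2, s3, s4}
read y: {s0, s1, s2, s3, s4}
read y: {s0, s1, s2, s3, s4}
read y: {s0, s1, s2, s3, s4}
Final reachable set {s0, s1, s2, s3, s4} has 5 states.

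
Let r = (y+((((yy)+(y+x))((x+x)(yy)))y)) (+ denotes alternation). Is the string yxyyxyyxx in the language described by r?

no

Neither y nor ((((yy)+(y+x))((x+x)(yy)))y) matches yxyyxyyxx.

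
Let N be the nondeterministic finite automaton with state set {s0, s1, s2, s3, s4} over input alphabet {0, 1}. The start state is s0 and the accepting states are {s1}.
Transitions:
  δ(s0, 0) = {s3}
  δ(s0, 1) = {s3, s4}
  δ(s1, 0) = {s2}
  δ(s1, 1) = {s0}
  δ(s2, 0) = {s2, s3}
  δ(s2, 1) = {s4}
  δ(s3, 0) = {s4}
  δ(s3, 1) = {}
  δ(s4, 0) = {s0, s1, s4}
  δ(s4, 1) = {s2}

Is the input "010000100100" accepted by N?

Start: {s0}
read 0: {s3}
read 1: {}
The reachable set is empty and stays empty for the remaining 10 symbols.
Reachable ∩ accepting = {} — empty.

rejected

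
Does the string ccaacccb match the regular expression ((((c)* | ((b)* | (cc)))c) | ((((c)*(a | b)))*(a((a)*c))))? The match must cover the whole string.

no

Neither (((c)*|((b)*|(cc)))c) nor ((((c)*(a|b)))*(a((a)*c))) matches ccaacccb.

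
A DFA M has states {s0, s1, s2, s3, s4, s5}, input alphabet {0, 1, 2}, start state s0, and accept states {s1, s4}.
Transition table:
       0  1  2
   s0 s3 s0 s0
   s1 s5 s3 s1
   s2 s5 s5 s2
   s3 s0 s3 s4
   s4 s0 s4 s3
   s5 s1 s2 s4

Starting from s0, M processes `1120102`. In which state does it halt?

s0

s0 --1--> s0
s0 --1--> s0
s0 --2--> s0
s0 --0--> s3
s3 --1--> s3
s3 --0--> s0
s0 --2--> s0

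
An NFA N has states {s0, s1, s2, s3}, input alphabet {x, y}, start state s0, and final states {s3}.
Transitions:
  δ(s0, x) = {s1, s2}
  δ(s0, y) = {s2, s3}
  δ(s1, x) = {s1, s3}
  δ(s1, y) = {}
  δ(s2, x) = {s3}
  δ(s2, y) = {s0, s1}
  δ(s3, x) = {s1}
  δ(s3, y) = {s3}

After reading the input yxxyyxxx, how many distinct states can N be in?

Start: {s0}
read y: {s2, s3}
read x: {s1, s3}
read x: {s1, s3}
read y: {s3}
read y: {s3}
read x: {s1}
read x: {s1, s3}
read x: {s1, s3}
Final reachable set {s1, s3} has 2 states.

2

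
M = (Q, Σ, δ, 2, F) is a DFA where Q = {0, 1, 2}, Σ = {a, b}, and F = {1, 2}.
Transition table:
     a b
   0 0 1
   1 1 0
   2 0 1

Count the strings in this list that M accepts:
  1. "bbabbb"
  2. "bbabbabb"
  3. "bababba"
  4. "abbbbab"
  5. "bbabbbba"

"bbabbb": accepted
"bbabbabb": rejected
"bababba": rejected
"abbbbab": accepted
"bbabbbba": rejected

2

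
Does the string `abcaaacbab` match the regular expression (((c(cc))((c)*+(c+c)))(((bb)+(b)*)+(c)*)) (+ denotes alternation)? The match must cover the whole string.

No split of abcaaacbab into u·v has ((c(cc))((c)*+(c+c))) matching u and (((bb)+(b)*)+(c)*) matching v.

no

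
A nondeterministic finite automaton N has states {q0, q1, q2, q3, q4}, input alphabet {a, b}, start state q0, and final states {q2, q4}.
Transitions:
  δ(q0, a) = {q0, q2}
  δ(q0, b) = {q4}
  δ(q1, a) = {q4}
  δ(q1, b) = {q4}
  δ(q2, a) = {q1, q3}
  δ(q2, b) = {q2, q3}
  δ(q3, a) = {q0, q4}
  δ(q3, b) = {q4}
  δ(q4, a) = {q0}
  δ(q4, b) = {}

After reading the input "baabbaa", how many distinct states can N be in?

Start: {q0}
read b: {q4}
read a: {q0}
read a: {q0, q2}
read b: {q2, q3, q4}
read b: {q2, q3, q4}
read a: {q0, q1, q3, q4}
read a: {q0, q2, q4}
Final reachable set {q0, q2, q4} has 3 states.

3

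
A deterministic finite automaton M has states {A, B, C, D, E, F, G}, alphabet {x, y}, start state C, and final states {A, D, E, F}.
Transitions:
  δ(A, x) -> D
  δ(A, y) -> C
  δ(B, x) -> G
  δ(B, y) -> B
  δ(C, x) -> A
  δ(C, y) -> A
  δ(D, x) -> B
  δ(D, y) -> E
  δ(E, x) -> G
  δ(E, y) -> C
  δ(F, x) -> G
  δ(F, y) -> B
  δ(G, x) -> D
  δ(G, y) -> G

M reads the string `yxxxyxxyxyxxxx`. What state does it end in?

C --y--> A
A --x--> D
D --x--> B
B --x--> G
G --y--> G
G --x--> D
D --x--> B
B --y--> B
B --x--> G
G --y--> G
G --x--> D
D --x--> B
B --x--> G
G --x--> D

D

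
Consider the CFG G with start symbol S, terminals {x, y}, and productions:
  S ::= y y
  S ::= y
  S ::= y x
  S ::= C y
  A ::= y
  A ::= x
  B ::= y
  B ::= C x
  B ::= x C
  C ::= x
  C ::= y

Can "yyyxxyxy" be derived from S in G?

no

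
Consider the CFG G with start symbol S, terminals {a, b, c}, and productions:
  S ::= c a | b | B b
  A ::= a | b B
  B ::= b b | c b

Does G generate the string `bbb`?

S ⇒ Bb ⇒ bbb

yes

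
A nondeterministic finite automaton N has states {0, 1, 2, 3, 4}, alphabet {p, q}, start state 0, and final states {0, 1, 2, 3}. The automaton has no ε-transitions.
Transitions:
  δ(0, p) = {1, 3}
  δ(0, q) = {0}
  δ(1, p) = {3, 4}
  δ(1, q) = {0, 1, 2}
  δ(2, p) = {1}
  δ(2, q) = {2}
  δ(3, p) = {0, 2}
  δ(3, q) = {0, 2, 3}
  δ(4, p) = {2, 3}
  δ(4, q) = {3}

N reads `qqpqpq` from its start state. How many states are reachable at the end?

Start: {0}
read q: {0}
read q: {0}
read p: {1, 3}
read q: {0, 1, 2, 3}
read p: {0, 1, 2, 3, 4}
read q: {0, 1, 2, 3}
Final reachable set {0, 1, 2, 3} has 4 states.

4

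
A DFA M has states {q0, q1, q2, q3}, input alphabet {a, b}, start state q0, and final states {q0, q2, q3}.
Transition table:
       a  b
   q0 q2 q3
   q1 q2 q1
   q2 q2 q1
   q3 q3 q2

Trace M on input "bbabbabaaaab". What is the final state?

q1

q0 --b--> q3
q3 --b--> q2
q2 --a--> q2
q2 --b--> q1
q1 --b--> q1
q1 --a--> q2
q2 --b--> q1
q1 --a--> q2
q2 --a--> q2
q2 --a--> q2
q2 --a--> q2
q2 --b--> q1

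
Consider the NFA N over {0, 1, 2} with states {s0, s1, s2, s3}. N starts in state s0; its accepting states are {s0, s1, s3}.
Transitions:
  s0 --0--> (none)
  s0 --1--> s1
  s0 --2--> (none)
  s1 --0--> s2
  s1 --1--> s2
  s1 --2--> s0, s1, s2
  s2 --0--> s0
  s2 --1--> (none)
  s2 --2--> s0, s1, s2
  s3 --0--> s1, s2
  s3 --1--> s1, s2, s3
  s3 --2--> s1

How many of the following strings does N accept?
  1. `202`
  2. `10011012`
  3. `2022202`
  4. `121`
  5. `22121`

2

`202`: rejected
`10011012`: accepted
`2022202`: rejected
`121`: accepted
`22121`: rejected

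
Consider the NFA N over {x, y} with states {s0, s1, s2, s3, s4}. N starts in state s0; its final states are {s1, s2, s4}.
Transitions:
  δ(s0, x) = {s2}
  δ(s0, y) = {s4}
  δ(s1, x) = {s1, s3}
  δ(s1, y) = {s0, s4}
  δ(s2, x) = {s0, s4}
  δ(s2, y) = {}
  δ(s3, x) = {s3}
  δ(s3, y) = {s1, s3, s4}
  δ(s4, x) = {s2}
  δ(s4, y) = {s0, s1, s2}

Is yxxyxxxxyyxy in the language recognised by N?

Start: {s0}
read y: {s4}
read x: {s2}
read x: {s0, s4}
read y: {s0, s1, s2, s4}
read x: {s0, s1, s2, s3, s4}
read x: {s0, s1, s2, s3, s4}
read x: {s0, s1, s2, s3, s4}
read x: {s0, s1, s2, s3, s4}
read y: {s0, s1, s2, s3, s4}
read y: {s0, s1, s2, s3, s4}
read x: {s0, s1, s2, s3, s4}
read y: {s0, s1, s2, s3, s4}
Reachable ∩ accepting = {s1, s2, s4} — nonempty.

accepted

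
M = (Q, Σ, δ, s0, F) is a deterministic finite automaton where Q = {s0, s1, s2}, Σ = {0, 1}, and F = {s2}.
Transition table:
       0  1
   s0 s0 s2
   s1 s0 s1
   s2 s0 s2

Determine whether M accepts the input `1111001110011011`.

s0 --1--> s2
s2 --1--> s2
s2 --1--> s2
s2 --1--> s2
s2 --0--> s0
s0 --0--> s0
s0 --1--> s2
s2 --1--> s2
s2 --1--> s2
s2 --0--> s0
s0 --0--> s0
s0 --1--> s2
s2 --1--> s2
s2 --0--> s0
s0 --1--> s2
s2 --1--> s2
End in state s2, which is an accepting state.

accepted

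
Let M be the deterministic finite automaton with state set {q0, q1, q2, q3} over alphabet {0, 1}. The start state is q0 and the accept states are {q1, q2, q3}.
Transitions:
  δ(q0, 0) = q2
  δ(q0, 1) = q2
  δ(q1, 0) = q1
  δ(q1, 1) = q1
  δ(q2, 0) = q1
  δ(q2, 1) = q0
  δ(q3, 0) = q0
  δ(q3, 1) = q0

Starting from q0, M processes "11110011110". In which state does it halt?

q1

q0 --1--> q2
q2 --1--> q0
q0 --1--> q2
q2 --1--> q0
q0 --0--> q2
q2 --0--> q1
q1 --1--> q1
q1 --1--> q1
q1 --1--> q1
q1 --1--> q1
q1 --0--> q1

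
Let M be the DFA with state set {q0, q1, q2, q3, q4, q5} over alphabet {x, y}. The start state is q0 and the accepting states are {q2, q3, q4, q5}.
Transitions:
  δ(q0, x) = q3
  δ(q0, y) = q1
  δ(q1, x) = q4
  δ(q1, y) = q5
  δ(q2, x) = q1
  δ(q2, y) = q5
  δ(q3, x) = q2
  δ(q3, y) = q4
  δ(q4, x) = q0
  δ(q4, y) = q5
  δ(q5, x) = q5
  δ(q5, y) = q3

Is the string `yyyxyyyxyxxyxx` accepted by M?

q0 --y--> q1
q1 --y--> q5
q5 --y--> q3
q3 --x--> q2
q2 --y--> q5
q5 --y--> q3
q3 --y--> q4
q4 --x--> q0
q0 --y--> q1
q1 --x--> q4
q4 --x--> q0
q0 --y--> q1
q1 --x--> q4
q4 --x--> q0
End in state q0, which is not an accepting state.

rejected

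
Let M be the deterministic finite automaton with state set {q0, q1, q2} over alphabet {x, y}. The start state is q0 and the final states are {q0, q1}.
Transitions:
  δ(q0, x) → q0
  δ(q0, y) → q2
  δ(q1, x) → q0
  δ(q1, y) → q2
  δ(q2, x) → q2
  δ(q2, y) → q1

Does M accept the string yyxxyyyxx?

q0 --y--> q2
q2 --y--> q1
q1 --x--> q0
q0 --x--> q0
q0 --y--> q2
q2 --y--> q1
q1 --y--> q2
q2 --x--> q2
q2 --x--> q2
End in state q2, which is not an accepting state.

rejected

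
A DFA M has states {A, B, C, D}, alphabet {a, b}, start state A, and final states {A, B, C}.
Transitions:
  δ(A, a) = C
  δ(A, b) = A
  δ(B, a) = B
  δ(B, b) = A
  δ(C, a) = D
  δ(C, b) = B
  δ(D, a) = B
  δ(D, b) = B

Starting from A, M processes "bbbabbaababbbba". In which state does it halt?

A --b--> A
A --b--> A
A --b--> A
A --a--> C
C --b--> B
B --b--> A
A --a--> C
C --a--> D
D --b--> B
B --a--> B
B --b--> A
A --b--> A
A --b--> A
A --b--> A
A --a--> C

C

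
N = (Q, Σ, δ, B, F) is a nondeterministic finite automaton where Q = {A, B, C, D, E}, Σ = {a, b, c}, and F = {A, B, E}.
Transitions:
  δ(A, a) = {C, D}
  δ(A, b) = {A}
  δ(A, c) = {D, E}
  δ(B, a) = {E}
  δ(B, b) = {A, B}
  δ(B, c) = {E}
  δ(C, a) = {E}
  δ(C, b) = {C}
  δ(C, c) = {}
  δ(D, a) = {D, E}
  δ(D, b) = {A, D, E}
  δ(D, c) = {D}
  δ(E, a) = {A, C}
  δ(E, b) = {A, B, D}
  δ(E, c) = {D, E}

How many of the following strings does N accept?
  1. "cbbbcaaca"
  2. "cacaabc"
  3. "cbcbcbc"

3

"cbbbcaaca": accepted
"cacaabc": accepted
"cbcbcbc": accepted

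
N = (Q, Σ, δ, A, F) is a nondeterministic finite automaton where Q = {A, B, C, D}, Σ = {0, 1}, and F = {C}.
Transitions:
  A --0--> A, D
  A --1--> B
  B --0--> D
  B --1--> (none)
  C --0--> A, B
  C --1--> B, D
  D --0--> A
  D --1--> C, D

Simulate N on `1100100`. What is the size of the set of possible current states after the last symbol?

0

Start: {A}
read 1: {B}
read 1: {}
The reachable set is empty and stays empty for the remaining 5 symbols.
Final reachable set {} has 0 states.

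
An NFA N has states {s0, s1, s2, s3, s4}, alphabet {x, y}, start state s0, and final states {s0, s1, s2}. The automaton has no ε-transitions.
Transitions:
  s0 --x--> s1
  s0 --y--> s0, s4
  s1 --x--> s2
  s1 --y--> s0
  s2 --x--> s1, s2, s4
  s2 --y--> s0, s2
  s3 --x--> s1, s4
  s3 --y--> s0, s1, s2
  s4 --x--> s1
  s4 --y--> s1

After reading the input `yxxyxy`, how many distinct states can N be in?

3

Start: {s0}
read y: {s0, s4}
read x: {s1}
read x: {s2}
read y: {s0, s2}
read x: {s1, s2, s4}
read y: {s0, s1, s2}
Final reachable set {s0, s1, s2} has 3 states.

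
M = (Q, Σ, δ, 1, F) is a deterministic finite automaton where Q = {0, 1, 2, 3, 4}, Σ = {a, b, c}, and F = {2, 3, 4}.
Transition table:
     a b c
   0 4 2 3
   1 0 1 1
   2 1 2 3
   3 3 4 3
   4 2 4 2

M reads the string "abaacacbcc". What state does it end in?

1 --a--> 0
0 --b--> 2
2 --a--> 1
1 --a--> 0
0 --c--> 3
3 --a--> 3
3 --c--> 3
3 --b--> 4
4 --c--> 2
2 --c--> 3

3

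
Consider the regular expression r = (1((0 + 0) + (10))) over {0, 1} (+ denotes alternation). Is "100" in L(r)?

No split of 100 into u·v has 1 matching u and ((0+0)+(10)) matching v.

no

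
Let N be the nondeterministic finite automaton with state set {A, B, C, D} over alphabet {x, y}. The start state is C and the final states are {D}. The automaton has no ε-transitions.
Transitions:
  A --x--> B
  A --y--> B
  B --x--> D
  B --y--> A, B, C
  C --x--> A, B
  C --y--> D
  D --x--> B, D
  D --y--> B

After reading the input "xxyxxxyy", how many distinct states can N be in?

Start: {C}
read x: {A, B}
read x: {B, D}
read y: {A, B, C}
read x: {A, B, D}
read x: {B, D}
read x: {B, D}
read y: {A, B, C}
read y: {A, B, C, D}
Final reachable set {A, B, C, D} has 4 states.

4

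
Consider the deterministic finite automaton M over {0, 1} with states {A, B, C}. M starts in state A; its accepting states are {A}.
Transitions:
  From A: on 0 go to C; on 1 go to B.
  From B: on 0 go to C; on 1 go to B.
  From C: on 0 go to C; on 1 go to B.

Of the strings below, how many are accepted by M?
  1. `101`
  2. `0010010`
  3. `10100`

0

`101`: rejected
`0010010`: rejected
`10100`: rejected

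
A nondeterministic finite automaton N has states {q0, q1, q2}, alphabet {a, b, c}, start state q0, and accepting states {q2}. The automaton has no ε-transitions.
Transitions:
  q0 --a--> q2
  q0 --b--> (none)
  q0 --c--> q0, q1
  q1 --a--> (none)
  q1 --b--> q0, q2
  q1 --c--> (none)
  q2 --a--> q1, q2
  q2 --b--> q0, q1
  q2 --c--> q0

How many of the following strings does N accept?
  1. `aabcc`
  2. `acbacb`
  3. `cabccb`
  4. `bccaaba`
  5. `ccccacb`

1

`aabcc`: rejected
`acbacb`: rejected
`cabccb`: accepted
`bccaaba`: rejected
`ccccacb`: rejected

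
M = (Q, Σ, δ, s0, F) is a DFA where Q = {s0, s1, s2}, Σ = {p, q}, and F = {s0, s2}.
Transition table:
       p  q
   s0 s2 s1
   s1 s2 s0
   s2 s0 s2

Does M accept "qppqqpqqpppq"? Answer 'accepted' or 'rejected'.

rejected

s0 --q--> s1
s1 --p--> s2
s2 --p--> s0
s0 --q--> s1
s1 --q--> s0
s0 --p--> s2
s2 --q--> s2
s2 --q--> s2
s2 --p--> s0
s0 --p--> s2
s2 --p--> s0
s0 --q--> s1
End in state s1, which is not an accepting state.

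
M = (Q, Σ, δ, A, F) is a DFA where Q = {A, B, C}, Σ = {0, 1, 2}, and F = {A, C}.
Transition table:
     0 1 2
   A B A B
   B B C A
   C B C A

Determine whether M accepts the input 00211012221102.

A --0--> B
B --0--> B
B --2--> A
A --1--> A
A --1--> A
A --0--> B
B --1--> C
C --2--> A
A --2--> B
B --2--> A
A --1--> A
A --1--> A
A --0--> B
B --2--> A
End in state A, which is an accepting state.

accepted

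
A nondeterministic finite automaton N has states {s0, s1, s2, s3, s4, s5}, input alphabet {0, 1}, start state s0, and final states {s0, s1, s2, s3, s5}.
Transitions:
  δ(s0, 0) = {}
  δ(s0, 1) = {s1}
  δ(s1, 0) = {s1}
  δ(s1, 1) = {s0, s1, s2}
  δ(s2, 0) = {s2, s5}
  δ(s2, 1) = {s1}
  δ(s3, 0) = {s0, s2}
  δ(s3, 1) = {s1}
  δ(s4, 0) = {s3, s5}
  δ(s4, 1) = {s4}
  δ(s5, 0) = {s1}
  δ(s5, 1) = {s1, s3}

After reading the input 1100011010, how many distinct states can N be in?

4

Start: {s0}
read 1: {s1}
read 1: {s0, s1, s2}
read 0: {s1, s2, s5}
read 0: {s1, s2, s5}
read 0: {s1, s2, s5}
read 1: {s0, s1, s2, s3}
read 1: {s0, s1, s2}
read 0: {s1, s2, s5}
read 1: {s0, s1, s2, s3}
read 0: {s0, s1, s2, s5}
Final reachable set {s0, s1, s2, s5} has 4 states.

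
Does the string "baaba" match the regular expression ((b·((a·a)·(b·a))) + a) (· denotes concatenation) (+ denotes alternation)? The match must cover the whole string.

yes

The left alternative (b·((a·a)·(b·a))) matches baaba.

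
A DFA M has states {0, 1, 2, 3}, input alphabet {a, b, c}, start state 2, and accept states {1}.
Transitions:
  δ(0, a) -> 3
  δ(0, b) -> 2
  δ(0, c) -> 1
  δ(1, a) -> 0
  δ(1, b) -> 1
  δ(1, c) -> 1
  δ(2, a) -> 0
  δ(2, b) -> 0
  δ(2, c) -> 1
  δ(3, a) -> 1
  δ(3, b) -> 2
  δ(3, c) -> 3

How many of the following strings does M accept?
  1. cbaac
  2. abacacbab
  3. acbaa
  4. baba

cbaac: rejected
abacacbab: rejected
acbaa: rejected
baba: rejected

0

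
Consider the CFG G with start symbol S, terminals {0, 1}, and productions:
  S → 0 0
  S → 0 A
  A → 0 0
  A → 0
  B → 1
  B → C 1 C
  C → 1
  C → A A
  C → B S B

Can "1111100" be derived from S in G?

no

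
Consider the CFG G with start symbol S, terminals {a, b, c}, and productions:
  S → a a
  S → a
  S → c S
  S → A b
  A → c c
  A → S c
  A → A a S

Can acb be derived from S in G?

S ⇒ Ab ⇒ Scb ⇒ acb

yes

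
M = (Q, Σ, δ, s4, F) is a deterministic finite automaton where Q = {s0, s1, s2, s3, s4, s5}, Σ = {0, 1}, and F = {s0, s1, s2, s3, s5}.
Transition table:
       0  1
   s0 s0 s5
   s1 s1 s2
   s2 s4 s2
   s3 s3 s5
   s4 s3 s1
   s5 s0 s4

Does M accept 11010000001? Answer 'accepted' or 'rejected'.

s4 --1--> s1
s1 --1--> s2
s2 --0--> s4
s4 --1--> s1
s1 --0--> s1
s1 --0--> s1
s1 --0--> s1
s1 --0--> s1
s1 --0--> s1
s1 --0--> s1
s1 --1--> s2
End in state s2, which is an accepting state.

accepted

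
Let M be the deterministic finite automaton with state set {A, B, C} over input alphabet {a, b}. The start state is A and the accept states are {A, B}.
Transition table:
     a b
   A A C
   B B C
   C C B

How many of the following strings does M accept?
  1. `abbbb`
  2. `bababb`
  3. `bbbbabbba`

`abbbb`: accepted
`bababb`: accepted
`bbbbabbba`: rejected

2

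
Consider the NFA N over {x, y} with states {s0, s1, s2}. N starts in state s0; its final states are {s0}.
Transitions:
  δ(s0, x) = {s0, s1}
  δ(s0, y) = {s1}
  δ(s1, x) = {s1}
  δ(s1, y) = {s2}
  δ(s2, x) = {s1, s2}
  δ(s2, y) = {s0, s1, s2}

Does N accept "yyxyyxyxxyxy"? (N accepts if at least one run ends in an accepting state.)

Start: {s0}
read y: {s1}
read y: {s2}
read x: {s1, s2}
read y: {s0, s1, s2}
read y: {s0, s1, s2}
read x: {s0, s1, s2}
read y: {s0, s1, s2}
read x: {s0, s1, s2}
read x: {s0, s1, s2}
read y: {s0, s1, s2}
read x: {s0, s1, s2}
read y: {s0, s1, s2}
Reachable ∩ accepting = {s0} — nonempty.

accepted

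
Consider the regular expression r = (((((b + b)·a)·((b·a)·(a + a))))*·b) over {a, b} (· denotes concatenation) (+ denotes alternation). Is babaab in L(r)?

Split as babaa·b: ((((b+b)·a)·((b·a)·(a+a))))* matches babaa and b matches b.

yes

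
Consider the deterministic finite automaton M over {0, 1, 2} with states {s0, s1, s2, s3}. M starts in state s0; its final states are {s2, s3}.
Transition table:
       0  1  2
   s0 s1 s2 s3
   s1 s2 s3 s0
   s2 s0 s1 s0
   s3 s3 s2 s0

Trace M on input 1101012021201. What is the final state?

s3

s0 --1--> s2
s2 --1--> s1
s1 --0--> s2
s2 --1--> s1
s1 --0--> s2
s2 --1--> s1
s1 --2--> s0
s0 --0--> s1
s1 --2--> s0
s0 --1--> s2
s2 --2--> s0
s0 --0--> s1
s1 --1--> s3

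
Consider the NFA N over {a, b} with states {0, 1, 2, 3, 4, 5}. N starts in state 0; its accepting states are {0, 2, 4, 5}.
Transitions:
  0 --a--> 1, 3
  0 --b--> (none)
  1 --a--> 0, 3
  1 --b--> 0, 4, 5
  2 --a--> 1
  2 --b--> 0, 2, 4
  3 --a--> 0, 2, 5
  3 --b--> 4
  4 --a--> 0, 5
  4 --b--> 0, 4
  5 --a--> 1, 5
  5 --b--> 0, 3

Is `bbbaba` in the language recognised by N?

Start: {0}
read b: {}
The reachable set is empty and stays empty for the remaining 5 symbols.
Reachable ∩ accepting = {} — empty.

rejected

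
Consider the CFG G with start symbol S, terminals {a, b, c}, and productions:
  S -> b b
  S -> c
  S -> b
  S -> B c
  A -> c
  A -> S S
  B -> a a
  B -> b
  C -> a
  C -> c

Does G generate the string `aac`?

yes

S ⇒ Bc ⇒ aac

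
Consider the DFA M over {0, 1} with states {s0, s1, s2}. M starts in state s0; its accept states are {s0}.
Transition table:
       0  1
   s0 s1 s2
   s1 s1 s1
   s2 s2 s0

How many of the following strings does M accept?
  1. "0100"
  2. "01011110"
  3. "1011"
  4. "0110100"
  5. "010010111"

"0100": rejected
"01011110": rejected
"1011": rejected
"0110100": rejected
"010010111": rejected

0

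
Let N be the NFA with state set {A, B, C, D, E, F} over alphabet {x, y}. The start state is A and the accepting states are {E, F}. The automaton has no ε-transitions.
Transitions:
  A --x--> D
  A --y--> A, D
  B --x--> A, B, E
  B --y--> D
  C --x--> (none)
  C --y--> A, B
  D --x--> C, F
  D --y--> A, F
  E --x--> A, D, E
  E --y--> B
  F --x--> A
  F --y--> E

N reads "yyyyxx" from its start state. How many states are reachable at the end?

6

Start: {A}
read y: {A, D}
read y: {A, D, F}
read y: {A, D, E, F}
read y: {A, B, D, E, F}
read x: {A, B, C, D, E, F}
read x: {A, B, C, D, E, F}
Final reachable set {A, B, C, D, E, F} has 6 states.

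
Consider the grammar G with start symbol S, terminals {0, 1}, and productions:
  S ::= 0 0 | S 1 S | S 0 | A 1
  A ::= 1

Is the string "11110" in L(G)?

no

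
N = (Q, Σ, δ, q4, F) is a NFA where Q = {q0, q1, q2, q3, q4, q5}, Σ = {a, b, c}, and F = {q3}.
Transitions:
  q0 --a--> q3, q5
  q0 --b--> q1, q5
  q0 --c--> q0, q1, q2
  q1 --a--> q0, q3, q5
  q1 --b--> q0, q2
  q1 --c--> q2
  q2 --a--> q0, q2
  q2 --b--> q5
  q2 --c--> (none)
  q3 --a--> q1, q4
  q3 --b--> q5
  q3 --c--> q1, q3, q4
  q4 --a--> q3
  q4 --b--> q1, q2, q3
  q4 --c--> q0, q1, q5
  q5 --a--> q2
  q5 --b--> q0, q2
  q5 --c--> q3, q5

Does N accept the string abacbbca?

rejected

Start: {q4}
read a: {q3}
read b: {q5}
read a: {q2}
read c: {}
The reachable set is empty and stays empty for the remaining 4 symbols.
Reachable ∩ accepting = {} — empty.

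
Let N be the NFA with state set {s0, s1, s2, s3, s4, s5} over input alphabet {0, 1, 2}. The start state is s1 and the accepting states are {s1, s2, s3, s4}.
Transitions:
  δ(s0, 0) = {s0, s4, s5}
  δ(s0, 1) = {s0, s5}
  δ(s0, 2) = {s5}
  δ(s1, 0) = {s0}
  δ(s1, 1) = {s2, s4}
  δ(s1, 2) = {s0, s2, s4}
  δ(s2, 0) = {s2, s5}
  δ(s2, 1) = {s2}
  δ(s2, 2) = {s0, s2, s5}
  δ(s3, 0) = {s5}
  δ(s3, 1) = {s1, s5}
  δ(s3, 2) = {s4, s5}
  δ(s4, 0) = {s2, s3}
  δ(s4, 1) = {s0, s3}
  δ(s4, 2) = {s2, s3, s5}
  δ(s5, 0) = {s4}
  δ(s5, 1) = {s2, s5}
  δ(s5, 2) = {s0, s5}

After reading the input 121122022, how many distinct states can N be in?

5

Start: {s1}
read 1: {s2, s4}
read 2: {s0, s2, s3, s5}
read 1: {s0, s1, s2, s5}
read 1: {s0, s2, s4, s5}
read 2: {s0, s2, s3, s5}
read 2: {s0, s2, s4, s5}
read 0: {s0, s2, s3, s4, s5}
read 2: {s0, s2, s3, s4, s5}
read 2: {s0, s2, s3, s4, s5}
Final reachable set {s0, s2, s3, s4, s5} has 5 states.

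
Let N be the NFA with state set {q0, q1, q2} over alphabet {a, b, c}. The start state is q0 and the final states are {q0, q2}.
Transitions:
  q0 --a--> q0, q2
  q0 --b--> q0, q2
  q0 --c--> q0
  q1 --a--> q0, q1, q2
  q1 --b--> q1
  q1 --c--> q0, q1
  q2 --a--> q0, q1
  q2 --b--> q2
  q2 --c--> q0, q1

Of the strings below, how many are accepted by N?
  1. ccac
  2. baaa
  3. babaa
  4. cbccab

4

ccac: accepted
baaa: accepted
babaa: accepted
cbccab: accepted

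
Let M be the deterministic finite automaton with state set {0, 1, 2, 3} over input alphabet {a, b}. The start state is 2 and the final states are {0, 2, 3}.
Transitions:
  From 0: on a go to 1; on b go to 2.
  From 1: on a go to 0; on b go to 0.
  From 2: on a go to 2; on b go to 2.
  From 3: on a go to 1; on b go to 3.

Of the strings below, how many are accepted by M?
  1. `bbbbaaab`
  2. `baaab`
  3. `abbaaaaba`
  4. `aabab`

`bbbbaaab`: accepted
`baaab`: accepted
`abbaaaaba`: accepted
`aabab`: accepted

4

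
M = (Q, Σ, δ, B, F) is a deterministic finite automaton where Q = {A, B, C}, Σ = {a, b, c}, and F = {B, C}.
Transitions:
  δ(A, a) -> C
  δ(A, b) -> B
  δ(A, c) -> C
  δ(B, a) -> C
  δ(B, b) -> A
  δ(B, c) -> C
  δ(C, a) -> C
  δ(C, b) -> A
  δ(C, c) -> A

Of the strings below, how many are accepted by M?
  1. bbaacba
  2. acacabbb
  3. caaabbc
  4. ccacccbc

3

bbaacba: accepted
acacabbb: rejected
caaabbc: accepted
ccacccbc: accepted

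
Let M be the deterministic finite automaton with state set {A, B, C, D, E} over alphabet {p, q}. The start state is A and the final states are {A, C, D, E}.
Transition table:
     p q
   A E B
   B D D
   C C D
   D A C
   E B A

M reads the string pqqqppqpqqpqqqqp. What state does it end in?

A

A --p--> E
E --q--> A
A --q--> B
B --q--> D
D --p--> A
A --p--> E
E --q--> A
A --p--> E
E --q--> A
A --q--> B
B --p--> D
D --q--> C
C --q--> D
D --q--> C
C --q--> D
D --p--> A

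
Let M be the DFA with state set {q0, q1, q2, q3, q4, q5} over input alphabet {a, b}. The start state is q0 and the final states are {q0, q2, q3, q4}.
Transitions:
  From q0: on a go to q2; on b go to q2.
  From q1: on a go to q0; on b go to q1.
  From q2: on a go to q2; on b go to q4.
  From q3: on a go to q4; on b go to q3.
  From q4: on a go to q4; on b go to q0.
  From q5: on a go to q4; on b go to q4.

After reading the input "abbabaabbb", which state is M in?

q0 --a--> q2
q2 --b--> q4
q4 --b--> q0
q0 --a--> q2
q2 --b--> q4
q4 --a--> q4
q4 --a--> q4
q4 --b--> q0
q0 --b--> q2
q2 --b--> q4

q4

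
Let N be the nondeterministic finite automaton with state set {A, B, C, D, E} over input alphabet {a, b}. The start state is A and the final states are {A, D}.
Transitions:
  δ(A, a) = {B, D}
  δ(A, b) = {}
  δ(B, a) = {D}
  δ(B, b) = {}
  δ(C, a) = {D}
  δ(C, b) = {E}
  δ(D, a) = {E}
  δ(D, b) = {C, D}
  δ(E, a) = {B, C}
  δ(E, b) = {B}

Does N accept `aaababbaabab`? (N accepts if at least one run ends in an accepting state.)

accepted

Start: {A}
read a: {B, D}
read a: {D, E}
read a: {B, C, E}
read b: {B, E}
read a: {B, C, D}
read b: {C, D, E}
read b: {B, C, D, E}
read a: {B, C, D, E}
read a: {B, C, D, E}
read b: {B, C, D, E}
read a: {B, C, D, E}
read b: {B, C, D, E}
Reachable ∩ accepting = {D} — nonempty.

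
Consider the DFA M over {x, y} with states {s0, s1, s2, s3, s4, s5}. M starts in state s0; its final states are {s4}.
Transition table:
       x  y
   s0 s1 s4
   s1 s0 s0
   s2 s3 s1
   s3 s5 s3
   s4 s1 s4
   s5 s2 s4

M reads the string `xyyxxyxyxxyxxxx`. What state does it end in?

s0

s0 --x--> s1
s1 --y--> s0
s0 --y--> s4
s4 --x--> s1
s1 --x--> s0
s0 --y--> s4
s4 --x--> s1
s1 --y--> s0
s0 --x--> s1
s1 --x--> s0
s0 --y--> s4
s4 --x--> s1
s1 --x--> s0
s0 --x--> s1
s1 --x--> s0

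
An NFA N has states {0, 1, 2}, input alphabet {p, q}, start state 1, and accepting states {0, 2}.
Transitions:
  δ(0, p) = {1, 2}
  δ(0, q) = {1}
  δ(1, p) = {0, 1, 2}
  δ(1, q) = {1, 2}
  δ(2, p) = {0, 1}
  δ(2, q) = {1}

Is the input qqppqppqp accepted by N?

accepted

Start: {1}
read q: {1, 2}
read q: {1, 2}
read p: {0, 1, 2}
read p: {0, 1, 2}
read q: {1, 2}
read p: {0, 1, 2}
read p: {0, 1, 2}
read q: {1, 2}
read p: {0, 1, 2}
Reachable ∩ accepting = {0, 2} — nonempty.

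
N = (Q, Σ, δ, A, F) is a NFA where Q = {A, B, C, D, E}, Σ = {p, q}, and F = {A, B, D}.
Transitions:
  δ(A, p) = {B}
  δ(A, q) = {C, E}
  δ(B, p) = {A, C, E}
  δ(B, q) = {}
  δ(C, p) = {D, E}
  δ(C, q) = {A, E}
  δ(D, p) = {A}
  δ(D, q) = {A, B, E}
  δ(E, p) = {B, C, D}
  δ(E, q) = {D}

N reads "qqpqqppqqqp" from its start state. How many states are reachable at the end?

Start: {A}
read q: {C, E}
read q: {A, D, E}
read p: {A, B, C, D}
read q: {A, B, C, E}
read q: {A, C, D, E}
read p: {A, B, C, D, E}
read p: {A, B, C, D, E}
read q: {A, B, C, D, E}
read q: {A, B, C, D, E}
read q: {A, B, C, D, E}
read p: {A, B, C, D, E}
Final reachable set {A, B, C, D, E} has 5 states.

5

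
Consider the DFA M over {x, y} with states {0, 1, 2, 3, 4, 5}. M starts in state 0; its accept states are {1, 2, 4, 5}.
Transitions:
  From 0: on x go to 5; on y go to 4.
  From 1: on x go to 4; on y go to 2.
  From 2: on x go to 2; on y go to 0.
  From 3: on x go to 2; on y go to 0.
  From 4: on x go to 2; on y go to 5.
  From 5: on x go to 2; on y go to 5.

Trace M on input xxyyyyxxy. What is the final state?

0 --x--> 5
5 --x--> 2
2 --y--> 0
0 --y--> 4
4 --y--> 5
5 --y--> 5
5 --x--> 2
2 --x--> 2
2 --y--> 0

0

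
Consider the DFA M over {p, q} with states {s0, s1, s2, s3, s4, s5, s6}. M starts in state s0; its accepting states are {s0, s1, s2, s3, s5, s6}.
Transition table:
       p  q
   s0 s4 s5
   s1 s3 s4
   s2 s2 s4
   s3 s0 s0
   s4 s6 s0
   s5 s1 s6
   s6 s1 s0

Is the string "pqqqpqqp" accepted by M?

rejected

s0 --p--> s4
s4 --q--> s0
s0 --q--> s5
s5 --q--> s6
s6 --p--> s1
s1 --q--> s4
s4 --q--> s0
s0 --p--> s4
End in state s4, which is not an accepting state.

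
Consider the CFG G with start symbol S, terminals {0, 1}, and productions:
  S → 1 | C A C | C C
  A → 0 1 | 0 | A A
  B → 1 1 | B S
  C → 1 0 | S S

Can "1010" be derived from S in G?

yes

S ⇒ CC ⇒ 10C ⇒ 1010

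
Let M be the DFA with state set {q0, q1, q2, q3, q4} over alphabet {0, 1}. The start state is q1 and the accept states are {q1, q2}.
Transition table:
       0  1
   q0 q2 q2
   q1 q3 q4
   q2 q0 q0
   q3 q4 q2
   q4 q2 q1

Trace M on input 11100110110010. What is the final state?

q2

q1 --1--> q4
q4 --1--> q1
q1 --1--> q4
q4 --0--> q2
q2 --0--> q0
q0 --1--> q2
q2 --1--> q0
q0 --0--> q2
q2 --1--> q0
q0 --1--> q2
q2 --0--> q0
q0 --0--> q2
q2 --1--> q0
q0 --0--> q2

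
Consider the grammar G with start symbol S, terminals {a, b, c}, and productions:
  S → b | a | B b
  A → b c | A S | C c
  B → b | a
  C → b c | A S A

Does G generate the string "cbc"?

no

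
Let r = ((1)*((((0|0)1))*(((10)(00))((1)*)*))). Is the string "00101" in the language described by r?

no

No split of 00101 into u·v has (1)* matching u and ((((0|0)1))*(((10)(00))((1)*)*)) matching v.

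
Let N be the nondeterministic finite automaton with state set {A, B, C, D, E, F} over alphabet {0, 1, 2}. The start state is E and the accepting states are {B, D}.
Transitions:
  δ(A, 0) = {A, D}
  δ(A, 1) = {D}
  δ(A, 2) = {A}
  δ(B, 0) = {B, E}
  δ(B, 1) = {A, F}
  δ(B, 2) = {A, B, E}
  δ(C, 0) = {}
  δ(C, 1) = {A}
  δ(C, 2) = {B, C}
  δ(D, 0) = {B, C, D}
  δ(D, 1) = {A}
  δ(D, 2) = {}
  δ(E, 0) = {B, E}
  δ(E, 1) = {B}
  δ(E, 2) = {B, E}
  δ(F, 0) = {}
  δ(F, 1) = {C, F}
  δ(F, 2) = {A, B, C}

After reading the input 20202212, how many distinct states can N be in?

4

Start: {E}
read 2: {B, E}
read 0: {B, E}
read 2: {A, B, E}
read 0: {A, B, D, E}
read 2: {A, B, E}
read 2: {A, B, E}
read 1: {A, B, D, F}
read 2: {A, B, C, E}
Final reachable set {A, B, C, E} has 4 states.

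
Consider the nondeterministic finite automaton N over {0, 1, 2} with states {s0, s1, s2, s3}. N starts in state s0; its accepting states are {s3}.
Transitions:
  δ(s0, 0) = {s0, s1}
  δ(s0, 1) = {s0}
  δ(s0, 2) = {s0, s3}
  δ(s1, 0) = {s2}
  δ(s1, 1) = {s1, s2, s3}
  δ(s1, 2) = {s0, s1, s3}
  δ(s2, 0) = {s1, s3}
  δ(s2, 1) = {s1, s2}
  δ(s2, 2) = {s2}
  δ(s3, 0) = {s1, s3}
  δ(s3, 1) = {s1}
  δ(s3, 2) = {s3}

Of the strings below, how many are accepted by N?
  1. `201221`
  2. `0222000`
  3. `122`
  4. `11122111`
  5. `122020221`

5

`201221`: accepted
`0222000`: accepted
`122`: accepted
`11122111`: accepted
`122020221`: accepted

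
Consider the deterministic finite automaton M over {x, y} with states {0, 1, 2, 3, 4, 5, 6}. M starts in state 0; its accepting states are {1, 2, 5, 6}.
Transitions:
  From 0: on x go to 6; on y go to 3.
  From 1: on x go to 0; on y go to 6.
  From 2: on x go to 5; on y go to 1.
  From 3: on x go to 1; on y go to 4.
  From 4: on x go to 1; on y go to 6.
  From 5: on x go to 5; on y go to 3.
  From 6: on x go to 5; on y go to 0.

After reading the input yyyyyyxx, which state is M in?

0 --y--> 3
3 --y--> 4
4 --y--> 6
6 --y--> 0
0 --y--> 3
3 --y--> 4
4 --x--> 1
1 --x--> 0

0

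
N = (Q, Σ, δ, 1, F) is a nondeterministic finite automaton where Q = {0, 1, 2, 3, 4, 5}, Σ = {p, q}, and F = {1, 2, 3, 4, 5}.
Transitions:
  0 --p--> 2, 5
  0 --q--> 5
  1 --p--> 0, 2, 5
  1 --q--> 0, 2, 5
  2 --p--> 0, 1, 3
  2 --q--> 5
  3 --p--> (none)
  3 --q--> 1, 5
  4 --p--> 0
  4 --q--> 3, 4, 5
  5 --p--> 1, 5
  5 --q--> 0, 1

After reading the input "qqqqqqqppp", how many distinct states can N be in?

5

Start: {1}
read q: {0, 2, 5}
read q: {0, 1, 5}
read q: {0, 1, 2, 5}
read q: {0, 1, 2, 5}
read q: {0, 1, 2, 5}
read q: {0, 1, 2, 5}
read q: {0, 1, 2, 5}
read p: {0, 1, 2, 3, 5}
read p: {0, 1, 2, 3, 5}
read p: {0, 1, 2, 3, 5}
Final reachable set {0, 1, 2, 3, 5} has 5 states.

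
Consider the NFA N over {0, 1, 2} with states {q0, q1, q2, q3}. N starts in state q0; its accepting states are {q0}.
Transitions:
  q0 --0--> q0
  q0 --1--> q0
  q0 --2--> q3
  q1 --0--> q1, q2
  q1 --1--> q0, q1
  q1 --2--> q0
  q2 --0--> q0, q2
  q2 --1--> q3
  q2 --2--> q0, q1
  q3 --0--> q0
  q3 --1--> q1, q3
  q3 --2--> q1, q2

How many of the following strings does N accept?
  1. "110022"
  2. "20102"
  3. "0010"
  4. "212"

2

"110022": rejected
"20102": rejected
"0010": accepted
"212": accepted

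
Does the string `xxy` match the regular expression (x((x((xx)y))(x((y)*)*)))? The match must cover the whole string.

No split of xxy into u·v has x matching u and ((x((xx)y))(x((y)*)*)) matching v.

no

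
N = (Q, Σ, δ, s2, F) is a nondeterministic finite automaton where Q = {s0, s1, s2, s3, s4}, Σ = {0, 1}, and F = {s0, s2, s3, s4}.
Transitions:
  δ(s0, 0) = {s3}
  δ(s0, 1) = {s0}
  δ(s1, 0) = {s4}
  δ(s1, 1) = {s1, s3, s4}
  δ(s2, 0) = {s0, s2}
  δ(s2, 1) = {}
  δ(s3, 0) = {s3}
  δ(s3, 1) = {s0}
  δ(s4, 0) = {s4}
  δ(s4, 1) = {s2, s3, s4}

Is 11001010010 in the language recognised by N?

rejected

Start: {s2}
read 1: {}
The reachable set is empty and stays empty for the remaining 10 symbols.
Reachable ∩ accepting = {} — empty.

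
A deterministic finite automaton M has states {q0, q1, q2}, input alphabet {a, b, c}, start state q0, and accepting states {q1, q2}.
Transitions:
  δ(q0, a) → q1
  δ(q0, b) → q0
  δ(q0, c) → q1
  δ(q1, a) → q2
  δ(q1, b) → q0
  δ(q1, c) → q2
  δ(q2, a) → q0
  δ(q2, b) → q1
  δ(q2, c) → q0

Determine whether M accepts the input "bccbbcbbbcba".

q0 --b--> q0
q0 --c--> q1
q1 --c--> q2
q2 --b--> q1
q1 --b--> q0
q0 --c--> q1
q1 --b--> q0
q0 --b--> q0
q0 --b--> q0
q0 --c--> q1
q1 --b--> q0
q0 --a--> q1
End in state q1, which is an accepting state.

accepted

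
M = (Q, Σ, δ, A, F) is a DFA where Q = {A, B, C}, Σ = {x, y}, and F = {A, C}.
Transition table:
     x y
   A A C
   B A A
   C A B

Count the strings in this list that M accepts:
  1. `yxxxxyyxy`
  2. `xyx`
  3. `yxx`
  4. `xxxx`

4

`yxxxxyyxy`: accepted
`xyx`: accepted
`yxx`: accepted
`xxxx`: accepted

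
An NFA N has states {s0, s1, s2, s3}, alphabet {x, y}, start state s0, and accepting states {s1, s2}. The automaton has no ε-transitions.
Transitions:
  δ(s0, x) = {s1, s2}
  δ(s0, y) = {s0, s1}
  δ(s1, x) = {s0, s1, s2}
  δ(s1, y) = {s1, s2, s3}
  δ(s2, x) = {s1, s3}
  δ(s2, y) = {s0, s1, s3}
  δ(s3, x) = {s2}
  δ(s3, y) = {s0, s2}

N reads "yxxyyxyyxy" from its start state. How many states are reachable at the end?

Start: {s0}
read y: {s0, s1}
read x: {s0, s1, s2}
read x: {s0, s1, s2, s3}
read y: {s0, s1, s2, s3}
read y: {s0, s1, s2, s3}
read x: {s0, s1, s2, s3}
read y: {s0, s1, s2, s3}
read y: {s0, s1, s2, s3}
read x: {s0, s1, s2, s3}
read y: {s0, s1, s2, s3}
Final reachable set {s0, s1, s2, s3} has 4 states.

4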